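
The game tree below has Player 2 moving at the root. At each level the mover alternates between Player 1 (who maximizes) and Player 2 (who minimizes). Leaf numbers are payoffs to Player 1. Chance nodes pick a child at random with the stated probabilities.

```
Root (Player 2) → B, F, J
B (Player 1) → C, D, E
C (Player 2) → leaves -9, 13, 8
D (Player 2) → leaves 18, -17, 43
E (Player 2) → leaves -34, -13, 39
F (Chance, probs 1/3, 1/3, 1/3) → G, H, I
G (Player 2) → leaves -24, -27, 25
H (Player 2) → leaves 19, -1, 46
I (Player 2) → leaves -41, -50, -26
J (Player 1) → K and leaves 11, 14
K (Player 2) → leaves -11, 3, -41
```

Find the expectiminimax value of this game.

C (Player 2): min(-9, 13, 8) = -9
D (Player 2): min(18, -17, 43) = -17
E (Player 2): min(-34, -13, 39) = -34
B (Player 1): max(-9, -17, -34) = -9
G (Player 2): min(-24, -27, 25) = -27
H (Player 2): min(19, -1, 46) = -1
I (Player 2): min(-41, -50, -26) = -50
F (Chance): 1/3·-27 + 1/3·-1 + 1/3·-50 = -26
K (Player 2): min(-11, 3, -41) = -41
J (Player 1): max(-41, 11, 14) = 14
Root (Player 2): min(-9, -26, 14) = -26

-26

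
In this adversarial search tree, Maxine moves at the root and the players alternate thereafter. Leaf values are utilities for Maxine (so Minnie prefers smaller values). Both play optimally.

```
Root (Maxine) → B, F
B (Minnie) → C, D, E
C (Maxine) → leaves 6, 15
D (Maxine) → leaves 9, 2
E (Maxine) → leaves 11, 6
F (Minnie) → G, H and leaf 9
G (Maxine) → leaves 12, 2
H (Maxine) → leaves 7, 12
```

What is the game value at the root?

C (Maxine): max(6, 15) = 15
D (Maxine): max(9, 2) = 9
E (Maxine): max(11, 6) = 11
B (Minnie): min(15, 9, 11) = 9
G (Maxine): max(12, 2) = 12
H (Maxine): max(7, 12) = 12
F (Minnie): min(12, 12, 9) = 9
Root (Maxine): max(9, 9) = 9

9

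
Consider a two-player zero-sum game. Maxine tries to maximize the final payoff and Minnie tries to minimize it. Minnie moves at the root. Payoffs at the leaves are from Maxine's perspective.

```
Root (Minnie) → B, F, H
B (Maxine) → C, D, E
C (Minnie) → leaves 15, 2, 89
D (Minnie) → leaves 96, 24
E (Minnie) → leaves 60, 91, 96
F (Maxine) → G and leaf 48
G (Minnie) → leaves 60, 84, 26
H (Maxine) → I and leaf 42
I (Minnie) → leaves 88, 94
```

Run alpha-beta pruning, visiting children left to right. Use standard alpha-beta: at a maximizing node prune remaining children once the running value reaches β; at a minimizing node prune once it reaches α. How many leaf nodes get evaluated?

C [α=-∞,β=+∞]: v=2
D [α=2,β=+∞]: v=24
E [α=24,β=+∞]: v=60
B [α=-∞,β=+∞]: v=60
G [α=-∞,β=60]: v=26
F [α=-∞,β=60]: v=48
I [α=-∞,β=48]: v=88
H [α=-∞,β=48]: v=88 after child 1 ≥ β → β-cutoff, skip 1
Root [α=-∞,β=+∞]: v=48
Leaves evaluated: 14 of 15.

14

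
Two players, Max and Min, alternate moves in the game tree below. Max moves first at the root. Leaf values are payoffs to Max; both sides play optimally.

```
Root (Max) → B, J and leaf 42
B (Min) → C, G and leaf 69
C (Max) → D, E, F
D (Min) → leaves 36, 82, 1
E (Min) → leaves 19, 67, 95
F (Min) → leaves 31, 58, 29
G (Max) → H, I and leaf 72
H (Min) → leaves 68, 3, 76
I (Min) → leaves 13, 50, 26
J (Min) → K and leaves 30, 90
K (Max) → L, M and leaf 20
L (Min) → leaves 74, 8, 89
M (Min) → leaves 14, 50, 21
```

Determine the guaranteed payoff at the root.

D (Min): min(36, 82, 1) = 1
E (Min): min(19, 67, 95) = 19
F (Min): min(31, 58, 29) = 29
C (Max): max(1, 19, 29) = 29
H (Min): min(68, 3, 76) = 3
I (Min): min(13, 50, 26) = 13
G (Max): max(3, 13, 72) = 72
B (Min): min(29, 72, 69) = 29
L (Min): min(74, 8, 89) = 8
M (Min): min(14, 50, 21) = 14
K (Max): max(8, 14, 20) = 20
J (Min): min(20, 30, 90) = 20
Root (Max): max(29, 20, 42) = 42

42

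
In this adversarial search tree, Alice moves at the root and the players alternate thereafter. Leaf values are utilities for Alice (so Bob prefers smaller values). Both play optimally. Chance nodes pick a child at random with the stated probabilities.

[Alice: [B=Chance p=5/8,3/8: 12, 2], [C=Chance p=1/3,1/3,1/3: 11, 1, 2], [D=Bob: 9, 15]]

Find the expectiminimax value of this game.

9

B (Chance): 5/8·12 + 3/8·2 = 8.25
C (Chance): 1/3·11 + 1/3·1 + 1/3·2 = 4.67
D (Bob): min(9, 15) = 9
Root (Alice): max(8.25, 4.67, 9) = 9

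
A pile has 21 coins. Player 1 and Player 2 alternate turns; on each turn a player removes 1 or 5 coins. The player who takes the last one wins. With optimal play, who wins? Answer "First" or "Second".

First

Compute winning (W) and losing (L) positions by backward induction:
i:   0  1  2  3  4  5  6  7  8  9 10 11 12 13 14 15 16 17 18 19 20 21
     L  W  L  W  L  W  L  W  L  W  L  W  L  W  L  W  L  W  L  W  L  W
Position 21 is W, so the first player wins.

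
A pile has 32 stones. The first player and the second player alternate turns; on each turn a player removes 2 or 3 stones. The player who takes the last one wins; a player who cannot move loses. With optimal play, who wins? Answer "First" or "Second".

First

W/L table (W = player to move can force a win):
i:   0  1  2  3  4  5  6  7  8  9 10 11 12 13 14 15 16 17 18 19 20 21 22 23 24 25 26 27 28 29 30 31 32
     L  L  W  W  W  L  L  W  W  W  L  L  W  W  W  L  L  W  W  W  L  L  W  W  W  L  L  W  W  W  L  L  W
Position 32 is W, so the first player wins.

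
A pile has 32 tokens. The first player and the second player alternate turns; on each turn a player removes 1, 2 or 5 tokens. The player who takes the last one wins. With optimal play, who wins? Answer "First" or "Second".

First

Compute winning (W) and losing (L) positions by backward induction:
i:   0  1  2  3  4  5  6  7  8  9 10 11 12 13 14 15 16 17 18 19 20 21 22 23 24 25 26 27 28 29 30 31 32
     L  W  W  L  W  W  L  W  W  L  W  W  L  W  W  L  W  W  L  W  W  L  W  W  L  W  W  L  W  W  L  W  W
Position 32 is W, so the first player wins.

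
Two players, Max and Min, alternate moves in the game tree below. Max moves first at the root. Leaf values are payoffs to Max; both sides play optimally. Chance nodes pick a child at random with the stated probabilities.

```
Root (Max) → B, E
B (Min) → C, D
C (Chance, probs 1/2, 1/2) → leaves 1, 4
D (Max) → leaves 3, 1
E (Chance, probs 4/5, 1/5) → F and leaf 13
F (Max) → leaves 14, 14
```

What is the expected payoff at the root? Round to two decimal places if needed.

C (Chance): 1/2·1 + 1/2·4 = 2.5
D (Max): max(3, 1) = 3
B (Min): min(2.5, 3) = 2.5
F (Max): max(14, 14) = 14
E (Chance): 4/5·14 + 1/5·13 = 13.8
Root (Max): max(2.5, 13.8) = 13.8

13.8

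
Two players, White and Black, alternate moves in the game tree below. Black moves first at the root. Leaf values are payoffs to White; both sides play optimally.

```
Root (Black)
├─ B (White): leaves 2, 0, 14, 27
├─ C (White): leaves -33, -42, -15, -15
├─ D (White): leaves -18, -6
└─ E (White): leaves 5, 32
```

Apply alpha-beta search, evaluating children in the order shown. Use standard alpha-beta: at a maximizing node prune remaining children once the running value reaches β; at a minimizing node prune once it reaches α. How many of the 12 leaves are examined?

11

B [α=-∞,β=+∞]: v=27
C [α=-∞,β=27]: v=-15
D [α=-∞,β=-15]: v=-6
E [α=-∞,β=-15]: v=5 after child 1 ≥ β → β-cutoff, skip 1
Root [α=-∞,β=+∞]: v=-15
Leaves evaluated: 11 of 12.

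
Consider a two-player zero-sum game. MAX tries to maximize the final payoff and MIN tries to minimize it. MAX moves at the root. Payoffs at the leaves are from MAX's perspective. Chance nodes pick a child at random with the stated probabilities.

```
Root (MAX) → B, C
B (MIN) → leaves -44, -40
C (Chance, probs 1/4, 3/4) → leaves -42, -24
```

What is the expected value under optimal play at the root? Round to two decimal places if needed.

-28.5

B (MIN): min(-44, -40) = -44
C (Chance): 1/4·-42 + 3/4·-24 = -28.5
Root (MAX): max(-44, -28.5) = -28.5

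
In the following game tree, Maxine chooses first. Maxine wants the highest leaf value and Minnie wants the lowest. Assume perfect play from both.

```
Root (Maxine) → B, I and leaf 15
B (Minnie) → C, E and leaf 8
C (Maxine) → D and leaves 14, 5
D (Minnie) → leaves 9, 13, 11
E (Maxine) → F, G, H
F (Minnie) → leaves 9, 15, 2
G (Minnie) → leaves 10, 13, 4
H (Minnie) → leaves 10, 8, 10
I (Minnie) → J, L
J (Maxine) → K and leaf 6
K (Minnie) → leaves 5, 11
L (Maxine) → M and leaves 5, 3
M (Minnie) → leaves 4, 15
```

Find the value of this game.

D (Minnie): min(9, 13, 11) = 9
C (Maxine): max(9, 14, 5) = 14
F (Minnie): min(9, 15, 2) = 2
G (Minnie): min(10, 13, 4) = 4
H (Minnie): min(10, 8, 10) = 8
E (Maxine): max(2, 4, 8) = 8
B (Minnie): min(14, 8, 8) = 8
K (Minnie): min(5, 11) = 5
J (Maxine): max(5, 6) = 6
M (Minnie): min(4, 15) = 4
L (Maxine): max(4, 5, 3) = 5
I (Minnie): min(6, 5) = 5
Root (Maxine): max(8, 5, 15) = 15

15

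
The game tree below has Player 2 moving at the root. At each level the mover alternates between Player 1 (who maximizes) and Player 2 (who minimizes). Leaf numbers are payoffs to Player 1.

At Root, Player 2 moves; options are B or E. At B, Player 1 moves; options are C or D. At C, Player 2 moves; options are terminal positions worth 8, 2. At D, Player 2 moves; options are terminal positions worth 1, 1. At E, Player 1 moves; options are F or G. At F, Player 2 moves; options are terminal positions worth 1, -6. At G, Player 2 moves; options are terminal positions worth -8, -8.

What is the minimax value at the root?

-6

C (Player 2): min(8, 2) = 2
D (Player 2): min(1, 1) = 1
B (Player 1): max(2, 1) = 2
F (Player 2): min(1, -6) = -6
G (Player 2): min(-8, -8) = -8
E (Player 1): max(-6, -8) = -6
Root (Player 2): min(2, -6) = -6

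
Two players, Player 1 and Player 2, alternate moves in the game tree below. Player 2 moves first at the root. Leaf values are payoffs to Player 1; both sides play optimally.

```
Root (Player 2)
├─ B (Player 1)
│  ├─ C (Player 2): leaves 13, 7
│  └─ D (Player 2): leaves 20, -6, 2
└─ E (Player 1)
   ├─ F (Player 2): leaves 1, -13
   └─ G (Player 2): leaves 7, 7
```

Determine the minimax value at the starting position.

C (Player 2): min(13, 7) = 7
D (Player 2): min(20, -6, 2) = -6
B (Player 1): max(7, -6) = 7
F (Player 2): min(1, -13) = -13
G (Player 2): min(7, 7) = 7
E (Player 1): max(-13, 7) = 7
Root (Player 2): min(7, 7) = 7

7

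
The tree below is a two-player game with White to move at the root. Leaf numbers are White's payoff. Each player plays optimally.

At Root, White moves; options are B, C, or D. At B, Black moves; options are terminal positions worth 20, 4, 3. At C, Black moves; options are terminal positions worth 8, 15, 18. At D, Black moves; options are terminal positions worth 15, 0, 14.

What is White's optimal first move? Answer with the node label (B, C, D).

B (Black): min(20, 4, 3) = 3
C (Black): min(8, 15, 18) = 8
D (Black): min(15, 0, 14) = 0
Root (White): max(3, 8, 0) = 8
White picks the child with the highest value: C (value 8).

C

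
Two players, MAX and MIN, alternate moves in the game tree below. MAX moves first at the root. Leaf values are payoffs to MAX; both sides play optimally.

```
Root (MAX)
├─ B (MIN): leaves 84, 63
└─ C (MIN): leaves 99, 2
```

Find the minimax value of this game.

63

B (MIN): min(84, 63) = 63
C (MIN): min(99, 2) = 2
Root (MAX): max(63, 2) = 63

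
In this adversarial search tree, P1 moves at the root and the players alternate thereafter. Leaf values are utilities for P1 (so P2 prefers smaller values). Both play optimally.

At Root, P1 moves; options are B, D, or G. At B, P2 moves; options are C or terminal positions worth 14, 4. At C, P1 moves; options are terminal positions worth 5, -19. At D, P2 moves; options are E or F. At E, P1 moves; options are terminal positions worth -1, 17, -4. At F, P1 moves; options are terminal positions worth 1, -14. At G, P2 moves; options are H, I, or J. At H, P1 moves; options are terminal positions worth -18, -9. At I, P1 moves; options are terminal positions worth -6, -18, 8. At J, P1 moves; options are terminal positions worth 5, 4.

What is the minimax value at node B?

C: max(5, -19) = 5
B: min(5, 14, 4) = 4

4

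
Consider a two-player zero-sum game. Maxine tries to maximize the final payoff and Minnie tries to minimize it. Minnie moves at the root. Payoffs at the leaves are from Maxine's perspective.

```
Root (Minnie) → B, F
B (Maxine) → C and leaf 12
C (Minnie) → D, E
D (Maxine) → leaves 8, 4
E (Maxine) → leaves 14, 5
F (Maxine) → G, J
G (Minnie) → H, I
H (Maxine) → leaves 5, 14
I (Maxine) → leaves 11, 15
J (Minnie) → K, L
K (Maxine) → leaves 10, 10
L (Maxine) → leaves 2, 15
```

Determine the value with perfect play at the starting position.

12

D (Maxine): max(8, 4) = 8
E (Maxine): max(14, 5) = 14
C (Minnie): min(8, 14) = 8
B (Maxine): max(8, 12) = 12
H (Maxine): max(5, 14) = 14
I (Maxine): max(11, 15) = 15
G (Minnie): min(14, 15) = 14
K (Maxine): max(10, 10) = 10
L (Maxine): max(2, 15) = 15
J (Minnie): min(10, 15) = 10
F (Maxine): max(14, 10) = 14
Root (Minnie): min(12, 14) = 12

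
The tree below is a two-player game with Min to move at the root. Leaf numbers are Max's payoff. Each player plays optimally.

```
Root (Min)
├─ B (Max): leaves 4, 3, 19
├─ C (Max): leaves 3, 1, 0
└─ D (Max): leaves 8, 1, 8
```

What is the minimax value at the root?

B (Max): max(4, 3, 19) = 19
C (Max): max(3, 1, 0) = 3
D (Max): max(8, 1, 8) = 8
Root (Min): min(19, 3, 8) = 3

3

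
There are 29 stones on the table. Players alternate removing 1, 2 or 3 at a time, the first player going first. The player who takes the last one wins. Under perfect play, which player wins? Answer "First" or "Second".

i:   0  1  2  3  4  5  6  7  8  9 10 11 12 13 14 15 16 17 18 19 20 21 22 23 24 25 26 27 28 29
     L  W  W  W  L  W  W  W  L  W  W  W  L  W  W  W  L  W  W  W  L  W  W  W  L  W  W  W  L  W
Position 29 is W, so the first player wins.

First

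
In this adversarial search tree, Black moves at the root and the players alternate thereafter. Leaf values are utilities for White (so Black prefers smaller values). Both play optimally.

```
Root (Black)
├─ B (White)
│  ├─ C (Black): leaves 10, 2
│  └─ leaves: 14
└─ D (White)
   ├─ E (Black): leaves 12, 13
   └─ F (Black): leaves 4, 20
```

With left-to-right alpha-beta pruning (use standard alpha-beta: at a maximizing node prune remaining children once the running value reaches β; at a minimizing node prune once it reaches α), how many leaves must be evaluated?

C [α=-∞,β=+∞]: v=2
B [α=-∞,β=+∞]: v=14
E [α=-∞,β=14]: v=12
F [α=12,β=14]: v=4 after child 1 ≤ α → α-cutoff, skip 1
D [α=-∞,β=14]: v=12
Root [α=-∞,β=+∞]: v=12
Leaves evaluated: 6 of 7.

6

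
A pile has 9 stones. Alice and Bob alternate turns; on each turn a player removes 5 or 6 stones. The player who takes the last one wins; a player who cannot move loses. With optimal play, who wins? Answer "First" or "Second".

First

Mark each pile size as W (mover wins) or L (mover loses):
i:   0  1  2  3  4  5  6  7  8  9
     L  L  L  L  L  W  W  W  W  W
Position 9 is W, so the first player wins.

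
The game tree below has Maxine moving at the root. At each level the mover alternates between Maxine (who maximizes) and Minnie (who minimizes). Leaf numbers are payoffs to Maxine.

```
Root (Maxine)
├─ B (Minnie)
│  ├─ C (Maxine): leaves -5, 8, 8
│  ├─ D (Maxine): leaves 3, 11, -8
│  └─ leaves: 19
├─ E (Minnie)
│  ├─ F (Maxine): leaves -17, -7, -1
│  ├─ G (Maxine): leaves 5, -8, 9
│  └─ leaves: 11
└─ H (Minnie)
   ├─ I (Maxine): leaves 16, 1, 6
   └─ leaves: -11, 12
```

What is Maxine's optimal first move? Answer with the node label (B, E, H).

C (Maxine): max(-5, 8, 8) = 8
D (Maxine): max(3, 11, -8) = 11
B (Minnie): min(8, 11, 19) = 8
F (Maxine): max(-17, -7, -1) = -1
G (Maxine): max(5, -8, 9) = 9
E (Minnie): min(-1, 9, 11) = -1
I (Maxine): max(16, 1, 6) = 16
H (Minnie): min(16, -11, 12) = -11
Root (Maxine): max(8, -1, -11) = 8
Maxine picks the child with the highest value: B (value 8).

B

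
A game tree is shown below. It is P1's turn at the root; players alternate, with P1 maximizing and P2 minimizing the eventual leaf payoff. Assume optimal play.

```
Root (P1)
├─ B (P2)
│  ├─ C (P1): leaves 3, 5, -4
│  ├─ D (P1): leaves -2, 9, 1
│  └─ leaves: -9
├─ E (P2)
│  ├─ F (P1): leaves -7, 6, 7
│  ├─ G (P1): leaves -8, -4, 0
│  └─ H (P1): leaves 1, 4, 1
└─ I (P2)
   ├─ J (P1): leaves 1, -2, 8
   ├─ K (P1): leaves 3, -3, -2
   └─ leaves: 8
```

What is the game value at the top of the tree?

C (P1): max(3, 5, -4) = 5
D (P1): max(-2, 9, 1) = 9
B (P2): min(5, 9, -9) = -9
F (P1): max(-7, 6, 7) = 7
G (P1): max(-8, -4, 0) = 0
H (P1): max(1, 4, 1) = 4
E (P2): min(7, 0, 4) = 0
J (P1): max(1, -2, 8) = 8
K (P1): max(3, -3, -2) = 3
I (P2): min(8, 3, 8) = 3
Root (P1): max(-9, 0, 3) = 3

3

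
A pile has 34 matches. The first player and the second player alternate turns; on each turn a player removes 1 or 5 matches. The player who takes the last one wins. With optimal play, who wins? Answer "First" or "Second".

i:   0  1  2  3  4  5  6  7  8  9 10 11 12 13 14 15 16 17 18 19 20 21 22 23 24 25 26 27 28 29 30 31 32 33 34
     L  W  L  W  L  W  L  W  L  W  L  W  L  W  L  W  L  W  L  W  L  W  L  W  L  W  L  W  L  W  L  W  L  W  L
Position 34 is L, so the second player wins.

Second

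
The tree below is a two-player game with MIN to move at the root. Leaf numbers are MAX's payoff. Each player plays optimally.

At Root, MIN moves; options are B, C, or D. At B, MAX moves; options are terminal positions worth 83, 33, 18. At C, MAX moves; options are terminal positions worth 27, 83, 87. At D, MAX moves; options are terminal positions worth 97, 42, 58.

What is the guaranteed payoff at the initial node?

B (MAX): max(83, 33, 18) = 83
C (MAX): max(27, 83, 87) = 87
D (MAX): max(97, 42, 58) = 97
Root (MIN): min(83, 87, 97) = 83

83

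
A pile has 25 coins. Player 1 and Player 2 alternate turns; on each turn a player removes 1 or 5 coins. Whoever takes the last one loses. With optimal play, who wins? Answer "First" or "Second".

Second

Compute winning (W) and losing (L) positions by backward induction:
i:   0  1  2  3  4  5  6  7  8  9 10 11 12 13 14 15 16 17 18 19 20 21 22 23 24 25
     W  L  W  L  W  L  W  L  W  L  W  L  W  L  W  L  W  L  W  L  W  L  W  L  W  L
Position 25 is L, so the second player wins.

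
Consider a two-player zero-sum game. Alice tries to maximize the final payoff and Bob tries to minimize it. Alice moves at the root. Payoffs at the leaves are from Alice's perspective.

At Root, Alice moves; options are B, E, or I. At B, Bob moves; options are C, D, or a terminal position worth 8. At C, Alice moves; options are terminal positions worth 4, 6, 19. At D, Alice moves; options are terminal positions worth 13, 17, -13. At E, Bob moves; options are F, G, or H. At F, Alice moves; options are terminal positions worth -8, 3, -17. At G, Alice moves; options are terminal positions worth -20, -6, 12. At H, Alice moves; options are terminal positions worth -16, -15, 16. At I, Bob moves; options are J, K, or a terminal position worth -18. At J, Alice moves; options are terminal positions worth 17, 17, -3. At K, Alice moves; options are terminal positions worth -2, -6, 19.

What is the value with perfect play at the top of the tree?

8

C (Alice): max(4, 6, 19) = 19
D (Alice): max(13, 17, -13) = 17
B (Bob): min(19, 17, 8) = 8
F (Alice): max(-8, 3, -17) = 3
G (Alice): max(-20, -6, 12) = 12
H (Alice): max(-16, -15, 16) = 16
E (Bob): min(3, 12, 16) = 3
J (Alice): max(17, 17, -3) = 17
K (Alice): max(-2, -6, 19) = 19
I (Bob): min(17, 19, -18) = -18
Root (Alice): max(8, 3, -18) = 8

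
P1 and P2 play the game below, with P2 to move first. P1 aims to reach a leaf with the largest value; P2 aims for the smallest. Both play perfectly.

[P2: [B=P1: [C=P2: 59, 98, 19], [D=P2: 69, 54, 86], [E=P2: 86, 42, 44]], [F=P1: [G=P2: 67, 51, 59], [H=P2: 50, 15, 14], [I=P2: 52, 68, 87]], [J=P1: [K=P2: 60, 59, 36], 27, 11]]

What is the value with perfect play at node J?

36

K: min(60, 59, 36) = 36
J: max(36, 27, 11) = 36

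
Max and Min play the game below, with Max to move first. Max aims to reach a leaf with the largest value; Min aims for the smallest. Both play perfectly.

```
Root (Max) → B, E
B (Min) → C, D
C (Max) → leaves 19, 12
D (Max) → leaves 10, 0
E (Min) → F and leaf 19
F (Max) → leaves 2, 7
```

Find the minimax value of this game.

10

C (Max): max(19, 12) = 19
D (Max): max(10, 0) = 10
B (Min): min(19, 10) = 10
F (Max): max(2, 7) = 7
E (Min): min(7, 19) = 7
Root (Max): max(10, 7) = 10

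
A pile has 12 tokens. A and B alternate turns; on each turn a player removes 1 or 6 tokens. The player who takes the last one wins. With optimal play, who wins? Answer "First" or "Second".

W/L table (W = player to move can force a win):
i:   0  1  2  3  4  5  6  7  8  9 10 11 12
     L  W  L  W  L  W  W  L  W  L  W  L  W
Position 12 is W, so the first player wins.

First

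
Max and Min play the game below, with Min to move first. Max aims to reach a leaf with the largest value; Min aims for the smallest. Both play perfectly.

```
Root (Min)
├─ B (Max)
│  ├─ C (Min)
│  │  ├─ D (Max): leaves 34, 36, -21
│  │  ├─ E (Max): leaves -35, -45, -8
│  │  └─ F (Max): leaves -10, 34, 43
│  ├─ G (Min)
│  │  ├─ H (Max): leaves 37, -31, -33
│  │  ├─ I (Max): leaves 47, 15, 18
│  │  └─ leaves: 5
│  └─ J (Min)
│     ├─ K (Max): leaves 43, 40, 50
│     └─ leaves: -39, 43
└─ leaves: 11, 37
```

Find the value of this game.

5

D (Max): max(34, 36, -21) = 36
E (Max): max(-35, -45, -8) = -8
F (Max): max(-10, 34, 43) = 43
C (Min): min(36, -8, 43) = -8
H (Max): max(37, -31, -33) = 37
I (Max): max(47, 15, 18) = 47
G (Min): min(37, 47, 5) = 5
K (Max): max(43, 40, 50) = 50
J (Min): min(50, -39, 43) = -39
B (Max): max(-8, 5, -39) = 5
Root (Min): min(5, 11, 37) = 5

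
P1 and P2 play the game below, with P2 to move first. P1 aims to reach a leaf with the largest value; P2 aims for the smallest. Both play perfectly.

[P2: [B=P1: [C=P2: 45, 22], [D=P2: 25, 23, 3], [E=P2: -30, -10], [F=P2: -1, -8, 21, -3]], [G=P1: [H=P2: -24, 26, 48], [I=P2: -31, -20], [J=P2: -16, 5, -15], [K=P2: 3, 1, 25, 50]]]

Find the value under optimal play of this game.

C (P2): min(45, 22) = 22
D (P2): min(25, 23, 3) = 3
E (P2): min(-30, -10) = -30
F (P2): min(-1, -8, 21, -3) = -8
B (P1): max(22, 3, -30, -8) = 22
H (P2): min(-24, 26, 48) = -24
I (P2): min(-31, -20) = -31
J (P2): min(-16, 5, -15) = -16
K (P2): min(3, 1, 25, 50) = 1
G (P1): max(-24, -31, -16, 1) = 1
Root (P2): min(22, 1) = 1

1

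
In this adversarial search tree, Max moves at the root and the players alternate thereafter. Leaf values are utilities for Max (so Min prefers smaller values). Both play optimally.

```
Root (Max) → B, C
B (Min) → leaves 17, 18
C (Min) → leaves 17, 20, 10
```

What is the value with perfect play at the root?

B (Min): min(17, 18) = 17
C (Min): min(17, 20, 10) = 10
Root (Max): max(17, 10) = 17

17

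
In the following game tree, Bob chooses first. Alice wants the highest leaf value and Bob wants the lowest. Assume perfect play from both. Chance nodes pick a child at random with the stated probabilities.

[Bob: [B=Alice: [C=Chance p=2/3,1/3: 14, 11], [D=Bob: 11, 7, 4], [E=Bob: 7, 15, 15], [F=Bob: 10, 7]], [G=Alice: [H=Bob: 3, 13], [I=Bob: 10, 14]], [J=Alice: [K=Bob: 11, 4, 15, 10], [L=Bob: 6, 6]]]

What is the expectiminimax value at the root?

C (Chance): 2/3·14 + 1/3·11 = 13
D (Bob): min(11, 7, 4) = 4
E (Bob): min(7, 15, 15) = 7
F (Bob): min(10, 7) = 7
B (Alice): max(13, 4, 7, 7) = 13
H (Bob): min(3, 13) = 3
I (Bob): min(10, 14) = 10
G (Alice): max(3, 10) = 10
K (Bob): min(11, 4, 15, 10) = 4
L (Bob): min(6, 6) = 6
J (Alice): max(4, 6) = 6
Root (Bob): min(13, 10, 6) = 6

6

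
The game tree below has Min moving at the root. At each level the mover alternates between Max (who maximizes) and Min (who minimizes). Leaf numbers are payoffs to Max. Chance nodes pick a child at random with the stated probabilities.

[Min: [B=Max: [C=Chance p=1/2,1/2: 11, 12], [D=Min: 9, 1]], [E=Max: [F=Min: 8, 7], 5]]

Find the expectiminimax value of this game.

C (Chance): 1/2·11 + 1/2·12 = 11.5
D (Min): min(9, 1) = 1
B (Max): max(11.5, 1) = 11.5
F (Min): min(8, 7) = 7
E (Max): max(7, 5) = 7
Root (Min): min(11.5, 7) = 7

7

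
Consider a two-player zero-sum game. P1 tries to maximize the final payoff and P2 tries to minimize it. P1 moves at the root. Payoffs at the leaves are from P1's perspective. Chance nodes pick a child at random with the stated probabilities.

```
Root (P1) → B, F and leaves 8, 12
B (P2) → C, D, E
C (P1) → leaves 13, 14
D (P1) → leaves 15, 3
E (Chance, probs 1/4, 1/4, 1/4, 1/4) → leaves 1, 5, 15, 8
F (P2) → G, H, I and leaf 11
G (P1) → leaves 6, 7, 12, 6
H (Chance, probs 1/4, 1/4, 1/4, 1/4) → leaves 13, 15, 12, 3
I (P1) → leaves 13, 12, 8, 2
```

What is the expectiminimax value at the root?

12

C (P1): max(13, 14) = 14
D (P1): max(15, 3) = 15
E (Chance): 1/4·1 + 1/4·5 + 1/4·15 + 1/4·8 = 7.25
B (P2): min(14, 15, 7.25) = 7.25
G (P1): max(6, 7, 12, 6) = 12
H (Chance): 1/4·13 + 1/4·15 + 1/4·12 + 1/4·3 = 10.75
I (P1): max(13, 12, 8, 2) = 13
F (P2): min(12, 10.75, 13, 11) = 10.75
Root (P1): max(7.25, 10.75, 8, 12) = 12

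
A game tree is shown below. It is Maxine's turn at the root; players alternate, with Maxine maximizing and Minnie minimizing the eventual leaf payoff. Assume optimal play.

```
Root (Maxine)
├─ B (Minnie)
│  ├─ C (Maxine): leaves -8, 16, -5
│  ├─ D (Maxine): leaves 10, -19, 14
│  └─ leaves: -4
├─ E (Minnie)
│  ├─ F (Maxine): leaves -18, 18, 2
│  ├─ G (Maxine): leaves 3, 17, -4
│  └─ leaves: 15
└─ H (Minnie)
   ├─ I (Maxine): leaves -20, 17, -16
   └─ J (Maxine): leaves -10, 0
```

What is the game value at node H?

I: max(-20, 17, -16) = 17
J: max(-10, 0) = 0
H: min(17, 0) = 0

0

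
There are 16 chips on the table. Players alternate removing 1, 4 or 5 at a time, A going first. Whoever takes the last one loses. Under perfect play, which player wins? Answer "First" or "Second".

i:   0  1  2  3  4  5  6  7  8  9 10 11 12 13 14 15 16
     W  L  W  L  W  W  W  W  W  L  W  L  W  W  W  W  W
Position 16 is W, so the first player wins.

First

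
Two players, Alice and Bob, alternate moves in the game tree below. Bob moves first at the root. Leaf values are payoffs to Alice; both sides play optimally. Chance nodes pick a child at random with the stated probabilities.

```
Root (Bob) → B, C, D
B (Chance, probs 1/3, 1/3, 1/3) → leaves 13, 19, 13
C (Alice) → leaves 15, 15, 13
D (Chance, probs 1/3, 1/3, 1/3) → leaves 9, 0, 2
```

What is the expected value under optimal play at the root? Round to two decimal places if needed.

3.67

B (Chance): 1/3·13 + 1/3·19 + 1/3·13 = 15
C (Alice): max(15, 15, 13) = 15
D (Chance): 1/3·9 + 1/3·0 + 1/3·2 = 3.67
Root (Bob): min(15, 15, 3.67) = 3.67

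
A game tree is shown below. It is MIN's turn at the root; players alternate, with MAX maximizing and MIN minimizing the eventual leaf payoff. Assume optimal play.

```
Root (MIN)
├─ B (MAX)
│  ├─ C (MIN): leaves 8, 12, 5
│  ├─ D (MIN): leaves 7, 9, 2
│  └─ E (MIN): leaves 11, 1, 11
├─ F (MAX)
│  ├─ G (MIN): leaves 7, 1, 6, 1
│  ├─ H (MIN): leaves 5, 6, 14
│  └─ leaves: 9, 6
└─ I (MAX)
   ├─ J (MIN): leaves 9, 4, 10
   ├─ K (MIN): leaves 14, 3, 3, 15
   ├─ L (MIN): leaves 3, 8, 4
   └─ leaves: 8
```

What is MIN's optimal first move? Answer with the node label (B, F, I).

B

C (MIN): min(8, 12, 5) = 5
D (MIN): min(7, 9, 2) = 2
E (MIN): min(11, 1, 11) = 1
B (MAX): max(5, 2, 1) = 5
G (MIN): min(7, 1, 6, 1) = 1
H (MIN): min(5, 6, 14) = 5
F (MAX): max(1, 5, 9, 6) = 9
J (MIN): min(9, 4, 10) = 4
K (MIN): min(14, 3, 3, 15) = 3
L (MIN): min(3, 8, 4) = 3
I (MAX): max(4, 3, 3, 8) = 8
Root (MIN): min(5, 9, 8) = 5
MIN picks the child with the lowest value: B (value 5).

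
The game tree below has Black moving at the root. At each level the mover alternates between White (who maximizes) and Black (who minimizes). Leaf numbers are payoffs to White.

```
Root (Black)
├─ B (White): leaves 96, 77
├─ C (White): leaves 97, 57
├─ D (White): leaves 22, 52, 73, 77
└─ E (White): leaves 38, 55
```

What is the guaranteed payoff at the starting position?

B (White): max(96, 77) = 96
C (White): max(97, 57) = 97
D (White): max(22, 52, 73, 77) = 77
E (White): max(38, 55) = 55
Root (Black): min(96, 97, 77, 55) = 55

55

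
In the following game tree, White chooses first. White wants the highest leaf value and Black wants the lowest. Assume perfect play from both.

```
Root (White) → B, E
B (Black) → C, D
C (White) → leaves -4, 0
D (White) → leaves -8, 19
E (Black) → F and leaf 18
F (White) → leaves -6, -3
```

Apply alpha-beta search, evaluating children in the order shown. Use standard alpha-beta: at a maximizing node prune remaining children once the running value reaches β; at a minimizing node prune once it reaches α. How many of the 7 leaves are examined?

6

C [α=-∞,β=+∞]: v=0
D [α=-∞,β=0]: v=19
B [α=-∞,β=+∞]: v=0
F [α=0,β=+∞]: v=-3
E [α=0,β=+∞]: v=-3 after child 1 ≤ α → α-cutoff, skip 1
Root [α=-∞,β=+∞]: v=0
Leaves evaluated: 6 of 7.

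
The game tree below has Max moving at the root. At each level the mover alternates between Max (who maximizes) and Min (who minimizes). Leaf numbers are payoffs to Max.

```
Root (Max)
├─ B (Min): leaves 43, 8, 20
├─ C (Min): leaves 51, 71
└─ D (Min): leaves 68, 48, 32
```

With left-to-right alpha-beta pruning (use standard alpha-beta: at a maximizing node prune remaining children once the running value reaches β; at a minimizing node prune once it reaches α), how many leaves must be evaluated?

7

B [α=-∞,β=+∞]: v=8
C [α=8,β=+∞]: v=51
D [α=51,β=+∞]: v=48 after child 2 ≤ α → α-cutoff, skip 1
Root [α=-∞,β=+∞]: v=51
Leaves evaluated: 7 of 8.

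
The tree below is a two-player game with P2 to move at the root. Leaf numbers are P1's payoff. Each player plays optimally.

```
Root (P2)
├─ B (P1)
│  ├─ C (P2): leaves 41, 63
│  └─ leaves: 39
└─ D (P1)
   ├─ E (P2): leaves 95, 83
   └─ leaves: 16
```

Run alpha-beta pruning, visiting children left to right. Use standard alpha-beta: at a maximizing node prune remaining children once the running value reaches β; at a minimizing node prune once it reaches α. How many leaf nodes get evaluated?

C [α=-∞,β=+∞]: v=41
B [α=-∞,β=+∞]: v=41
E [α=-∞,β=41]: v=83
D [α=-∞,β=41]: v=83 after child 1 ≥ β → β-cutoff, skip 1
Root [α=-∞,β=+∞]: v=41
Leaves evaluated: 5 of 6.

5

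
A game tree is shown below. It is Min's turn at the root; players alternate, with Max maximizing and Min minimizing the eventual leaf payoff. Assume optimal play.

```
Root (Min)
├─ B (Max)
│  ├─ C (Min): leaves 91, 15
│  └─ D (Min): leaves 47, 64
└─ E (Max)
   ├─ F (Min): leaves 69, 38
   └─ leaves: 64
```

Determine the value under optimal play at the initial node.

47

C (Min): min(91, 15) = 15
D (Min): min(47, 64) = 47
B (Max): max(15, 47) = 47
F (Min): min(69, 38) = 38
E (Max): max(38, 64) = 64
Root (Min): min(47, 64) = 47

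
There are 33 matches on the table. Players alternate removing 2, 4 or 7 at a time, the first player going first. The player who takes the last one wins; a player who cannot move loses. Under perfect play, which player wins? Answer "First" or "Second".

Second

Positions where the player to move wins (W) vs loses (L):
i:   0  1  2  3  4  5  6  7  8  9 10 11 12 13 14 15 16 17 18 19 20 21 22 23 24 25 26 27 28 29 30 31 32 33
     L  L  W  W  W  W  L  W  W  L  W  W  L  W  W  L  W  W  L  W  W  L  W  W  L  W  W  L  W  W  L  W  W  L
Position 33 is L, so the second player wins.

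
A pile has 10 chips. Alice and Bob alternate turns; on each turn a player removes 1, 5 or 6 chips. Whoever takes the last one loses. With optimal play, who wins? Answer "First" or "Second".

W/L table (W = player to move can force a win):
i:   0  1  2  3  4  5  6  7  8  9 10
     W  L  W  L  W  L  W  W  W  W  W
Position 10 is W, so the first player wins.

First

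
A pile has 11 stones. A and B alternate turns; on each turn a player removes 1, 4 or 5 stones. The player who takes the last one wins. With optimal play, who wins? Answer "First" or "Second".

First

Positions where the player to move wins (W) vs loses (L):
i:   0  1  2  3  4  5  6  7  8  9 10 11
     L  W  L  W  W  W  W  W  L  W  L  W
Position 11 is W, so the first player wins.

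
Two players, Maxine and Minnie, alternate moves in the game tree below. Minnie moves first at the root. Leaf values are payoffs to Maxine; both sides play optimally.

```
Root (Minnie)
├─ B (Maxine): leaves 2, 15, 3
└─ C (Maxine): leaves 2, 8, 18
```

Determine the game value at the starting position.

B (Maxine): max(2, 15, 3) = 15
C (Maxine): max(2, 8, 18) = 18
Root (Minnie): min(15, 18) = 15

15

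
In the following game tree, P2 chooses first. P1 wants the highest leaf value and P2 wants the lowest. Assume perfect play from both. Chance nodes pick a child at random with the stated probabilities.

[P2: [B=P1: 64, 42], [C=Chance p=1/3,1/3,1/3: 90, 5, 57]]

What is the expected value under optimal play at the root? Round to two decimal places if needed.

B (P1): max(64, 42) = 64
C (Chance): 1/3·90 + 1/3·5 + 1/3·57 = 50.67
Root (P2): min(64, 50.67) = 50.67

50.67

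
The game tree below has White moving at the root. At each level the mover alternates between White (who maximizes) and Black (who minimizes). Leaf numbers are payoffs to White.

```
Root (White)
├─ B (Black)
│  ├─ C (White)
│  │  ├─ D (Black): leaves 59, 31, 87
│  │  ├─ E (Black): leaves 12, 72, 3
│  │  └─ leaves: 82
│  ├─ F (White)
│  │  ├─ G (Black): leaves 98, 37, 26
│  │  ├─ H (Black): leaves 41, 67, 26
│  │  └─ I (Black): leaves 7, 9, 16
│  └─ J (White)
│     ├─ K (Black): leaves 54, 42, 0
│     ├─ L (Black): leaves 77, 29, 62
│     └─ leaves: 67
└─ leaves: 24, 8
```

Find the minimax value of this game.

26

D (Black): min(59, 31, 87) = 31
E (Black): min(12, 72, 3) = 3
C (White): max(31, 3, 82) = 82
G (Black): min(98, 37, 26) = 26
H (Black): min(41, 67, 26) = 26
I (Black): min(7, 9, 16) = 7
F (White): max(26, 26, 7) = 26
K (Black): min(54, 42, 0) = 0
L (Black): min(77, 29, 62) = 29
J (White): max(0, 29, 67) = 67
B (Black): min(82, 26, 67) = 26
Root (White): max(26, 24, 8) = 26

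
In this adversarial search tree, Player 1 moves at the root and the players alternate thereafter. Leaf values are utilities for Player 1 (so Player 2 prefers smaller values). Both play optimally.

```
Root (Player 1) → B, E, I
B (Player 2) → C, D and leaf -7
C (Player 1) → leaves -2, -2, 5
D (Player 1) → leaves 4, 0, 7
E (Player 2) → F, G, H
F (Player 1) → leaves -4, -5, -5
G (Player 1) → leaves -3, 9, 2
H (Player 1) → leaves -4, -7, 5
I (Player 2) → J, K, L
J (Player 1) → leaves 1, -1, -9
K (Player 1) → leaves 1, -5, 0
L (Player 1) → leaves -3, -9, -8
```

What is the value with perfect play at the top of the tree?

C (Player 1): max(-2, -2, 5) = 5
D (Player 1): max(4, 0, 7) = 7
B (Player 2): min(5, 7, -7) = -7
F (Player 1): max(-4, -5, -5) = -4
G (Player 1): max(-3, 9, 2) = 9
H (Player 1): max(-4, -7, 5) = 5
E (Player 2): min(-4, 9, 5) = -4
J (Player 1): max(1, -1, -9) = 1
K (Player 1): max(1, -5, 0) = 1
L (Player 1): max(-3, -9, -8) = -3
I (Player 2): min(1, 1, -3) = -3
Root (Player 1): max(-7, -4, -3) = -3

-3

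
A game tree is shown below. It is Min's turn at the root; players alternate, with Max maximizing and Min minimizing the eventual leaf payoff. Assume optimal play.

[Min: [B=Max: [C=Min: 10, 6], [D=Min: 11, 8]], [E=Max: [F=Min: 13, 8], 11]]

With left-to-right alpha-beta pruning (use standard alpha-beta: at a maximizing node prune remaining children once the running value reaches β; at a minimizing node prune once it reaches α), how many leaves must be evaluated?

6

C [α=-∞,β=+∞]: v=6
D [α=6,β=+∞]: v=8
B [α=-∞,β=+∞]: v=8
F [α=-∞,β=8]: v=8
E [α=-∞,β=8]: v=8 after child 1 ≥ β → β-cutoff, skip 1
Root [α=-∞,β=+∞]: v=8
Leaves evaluated: 6 of 7.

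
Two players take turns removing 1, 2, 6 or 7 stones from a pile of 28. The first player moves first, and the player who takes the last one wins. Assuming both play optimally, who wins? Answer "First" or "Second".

Mark each pile size as W (mover wins) or L (mover loses):
i:   0  1  2  3  4  5  6  7  8  9 10 11 12 13 14 15 16 17 18 19 20 21 22 23 24 25 26 27 28
     L  W  W  L  W  W  W  W  L  W  W  L  W  W  W  W  L  W  W  L  W  W  W  W  L  W  W  L  W
Position 28 is W, so the first player wins.

First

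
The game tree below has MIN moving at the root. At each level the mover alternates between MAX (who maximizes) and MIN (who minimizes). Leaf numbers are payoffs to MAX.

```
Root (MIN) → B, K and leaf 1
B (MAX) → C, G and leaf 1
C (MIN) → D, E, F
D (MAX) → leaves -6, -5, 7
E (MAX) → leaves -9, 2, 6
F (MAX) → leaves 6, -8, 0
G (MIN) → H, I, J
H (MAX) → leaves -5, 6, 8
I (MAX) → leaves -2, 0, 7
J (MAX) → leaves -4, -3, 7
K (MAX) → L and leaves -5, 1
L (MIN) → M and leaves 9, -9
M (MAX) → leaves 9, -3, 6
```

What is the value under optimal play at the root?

D (MAX): max(-6, -5, 7) = 7
E (MAX): max(-9, 2, 6) = 6
F (MAX): max(6, -8, 0) = 6
C (MIN): min(7, 6, 6) = 6
H (MAX): max(-5, 6, 8) = 8
I (MAX): max(-2, 0, 7) = 7
J (MAX): max(-4, -3, 7) = 7
G (MIN): min(8, 7, 7) = 7
B (MAX): max(6, 7, 1) = 7
M (MAX): max(9, -3, 6) = 9
L (MIN): min(9, 9, -9) = -9
K (MAX): max(-9, -5, 1) = 1
Root (MIN): min(7, 1, 1) = 1

1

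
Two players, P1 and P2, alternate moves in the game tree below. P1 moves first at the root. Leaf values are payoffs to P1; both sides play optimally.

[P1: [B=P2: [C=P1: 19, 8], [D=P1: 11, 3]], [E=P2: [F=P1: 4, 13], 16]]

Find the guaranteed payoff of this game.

C (P1): max(19, 8) = 19
D (P1): max(11, 3) = 11
B (P2): min(19, 11) = 11
F (P1): max(4, 13) = 13
E (P2): min(13, 16) = 13
Root (P1): max(11, 13) = 13

13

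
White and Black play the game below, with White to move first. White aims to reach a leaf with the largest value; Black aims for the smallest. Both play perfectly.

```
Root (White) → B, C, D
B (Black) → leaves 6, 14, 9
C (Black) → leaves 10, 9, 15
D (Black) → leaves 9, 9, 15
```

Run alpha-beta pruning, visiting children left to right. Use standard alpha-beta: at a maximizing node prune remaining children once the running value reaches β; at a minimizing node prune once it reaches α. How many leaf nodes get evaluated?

7

B [α=-∞,β=+∞]: v=6
C [α=6,β=+∞]: v=9
D [α=9,β=+∞]: v=9 after child 1 ≤ α → α-cutoff, skip 2
Root [α=-∞,β=+∞]: v=9
Leaves evaluated: 7 of 9.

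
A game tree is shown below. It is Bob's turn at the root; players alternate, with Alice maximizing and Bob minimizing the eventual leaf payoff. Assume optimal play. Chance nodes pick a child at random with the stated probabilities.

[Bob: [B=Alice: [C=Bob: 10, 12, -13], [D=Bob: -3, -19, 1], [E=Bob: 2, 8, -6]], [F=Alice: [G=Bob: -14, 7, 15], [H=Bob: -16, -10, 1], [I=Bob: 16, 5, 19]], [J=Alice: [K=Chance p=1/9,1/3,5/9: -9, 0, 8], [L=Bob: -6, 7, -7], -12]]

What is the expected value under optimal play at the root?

-6

C (Bob): min(10, 12, -13) = -13
D (Bob): min(-3, -19, 1) = -19
E (Bob): min(2, 8, -6) = -6
B (Alice): max(-13, -19, -6) = -6
G (Bob): min(-14, 7, 15) = -14
H (Bob): min(-16, -10, 1) = -16
I (Bob): min(16, 5, 19) = 5
F (Alice): max(-14, -16, 5) = 5
K (Chance): 1/9·-9 + 1/3·0 + 5/9·8 = 3.44
L (Bob): min(-6, 7, -7) = -7
J (Alice): max(3.44, -7, -12) = 3.44
Root (Bob): min(-6, 5, 3.44) = -6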